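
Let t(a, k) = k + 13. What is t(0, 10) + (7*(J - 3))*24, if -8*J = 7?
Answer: -628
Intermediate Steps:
t(a, k) = 13 + k
J = -7/8 (J = -⅛*7 = -7/8 ≈ -0.87500)
t(0, 10) + (7*(J - 3))*24 = (13 + 10) + (7*(-7/8 - 3))*24 = 23 + (7*(-31/8))*24 = 23 - 217/8*24 = 23 - 651 = -628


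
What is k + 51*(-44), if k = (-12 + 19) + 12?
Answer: -2225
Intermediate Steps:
k = 19 (k = 7 + 12 = 19)
k + 51*(-44) = 19 + 51*(-44) = 19 - 2244 = -2225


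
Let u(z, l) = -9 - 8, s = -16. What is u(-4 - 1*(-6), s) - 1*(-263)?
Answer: 246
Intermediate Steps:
u(z, l) = -17
u(-4 - 1*(-6), s) - 1*(-263) = -17 - 1*(-263) = -17 + 263 = 246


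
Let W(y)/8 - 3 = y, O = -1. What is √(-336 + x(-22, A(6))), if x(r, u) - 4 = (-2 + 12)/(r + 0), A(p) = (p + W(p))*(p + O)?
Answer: I*√40227/11 ≈ 18.233*I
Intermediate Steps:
W(y) = 24 + 8*y
A(p) = (-1 + p)*(24 + 9*p) (A(p) = (p + (24 + 8*p))*(p - 1) = (24 + 9*p)*(-1 + p) = (-1 + p)*(24 + 9*p))
x(r, u) = 4 + 10/r (x(r, u) = 4 + (-2 + 12)/(r + 0) = 4 + 10/r)
√(-336 + x(-22, A(6))) = √(-336 + (4 + 10/(-22))) = √(-336 + (4 + 10*(-1/22))) = √(-336 + (4 - 5/11)) = √(-336 + 39/11) = √(-3657/11) = I*√40227/11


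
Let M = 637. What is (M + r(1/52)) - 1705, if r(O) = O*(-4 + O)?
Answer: -2888079/2704 ≈ -1068.1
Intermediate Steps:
(M + r(1/52)) - 1705 = (637 + (-4 + 1/52)/52) - 1705 = (637 + (1/52)*(-207/52)) - 1705 = (637 - 207/2704) - 1705 = 1722241/2704 - 1705 = -2888079/2704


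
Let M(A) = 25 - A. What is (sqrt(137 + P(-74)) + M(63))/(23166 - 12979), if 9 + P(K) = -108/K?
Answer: -38/10187 + sqrt(177230)/376919 ≈ -0.0026133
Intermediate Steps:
P(K) = -9 - 108/K
(sqrt(137 + P(-74)) + M(63))/(23166 - 12979) = (sqrt(137 + (-9 - 108/(-74))) + (25 - 1*63))/(23166 - 12979) = (sqrt(137 + (-9 - 108*(-1/74))) + (25 - 63))/10187 = (sqrt(137 + (-9 + 54/37)) - 38)*(1/10187) = (sqrt(137 - 279/37) - 38)*(1/10187) = (sqrt(4790/37) - 38)*(1/10187) = (sqrt(177230)/37 - 38)*(1/10187) = (-38 + sqrt(177230)/37)*(1/10187) = -38/10187 + sqrt(177230)/376919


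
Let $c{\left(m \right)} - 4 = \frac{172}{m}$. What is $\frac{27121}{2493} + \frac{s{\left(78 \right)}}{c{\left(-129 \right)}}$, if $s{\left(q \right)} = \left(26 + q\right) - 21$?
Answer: $\frac{837725}{19944} \approx 42.004$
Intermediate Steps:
$c{\left(m \right)} = 4 + \frac{172}{m}$
$s{\left(q \right)} = 5 + q$
$\frac{27121}{2493} + \frac{s{\left(78 \right)}}{c{\left(-129 \right)}} = \frac{27121}{2493} + \frac{5 + 78}{4 + \frac{172}{-129}} = 27121 \cdot \frac{1}{2493} + \frac{83}{4 + 172 \left(- \frac{1}{129}\right)} = \frac{27121}{2493} + \frac{83}{4 - \frac{4}{3}} = \frac{27121}{2493} + \frac{83}{\frac{8}{3}} = \frac{27121}{2493} + 83 \cdot \frac{3}{8} = \frac{27121}{2493} + \frac{249}{8} = \frac{837725}{19944}$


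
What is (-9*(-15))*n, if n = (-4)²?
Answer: 2160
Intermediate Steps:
n = 16
(-9*(-15))*n = -9*(-15)*16 = 135*16 = 2160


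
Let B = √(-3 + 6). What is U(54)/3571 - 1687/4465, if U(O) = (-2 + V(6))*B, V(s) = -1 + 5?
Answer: -1687/4465 + 2*√3/3571 ≈ -0.37686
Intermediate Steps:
V(s) = 4
B = √3 ≈ 1.7320
U(O) = 2*√3 (U(O) = (-2 + 4)*√3 = 2*√3)
U(54)/3571 - 1687/4465 = (2*√3)/3571 - 1687/4465 = (2*√3)*(1/3571) - 1687*1/4465 = 2*√3/3571 - 1687/4465 = -1687/4465 + 2*√3/3571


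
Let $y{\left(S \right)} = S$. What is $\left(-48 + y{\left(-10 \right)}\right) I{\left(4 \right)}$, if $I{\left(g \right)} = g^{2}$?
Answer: $-928$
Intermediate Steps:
$\left(-48 + y{\left(-10 \right)}\right) I{\left(4 \right)} = \left(-48 - 10\right) 4^{2} = \left(-58\right) 16 = -928$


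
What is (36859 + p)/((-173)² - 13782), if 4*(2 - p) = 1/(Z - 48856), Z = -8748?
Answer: 8493364177/3720527152 ≈ 2.2828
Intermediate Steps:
p = 460833/230416 (p = 2 - 1/(4*(-8748 - 48856)) = 2 - ¼/(-57604) = 2 - ¼*(-1/57604) = 2 + 1/230416 = 460833/230416 ≈ 2.0000)
(36859 + p)/((-173)² - 13782) = (36859 + 460833/230416)/((-173)² - 13782) = 8493364177/(230416*(29929 - 13782)) = (8493364177/230416)/16147 = (8493364177/230416)*(1/16147) = 8493364177/3720527152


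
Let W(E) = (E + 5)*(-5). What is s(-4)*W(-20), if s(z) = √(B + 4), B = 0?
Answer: 150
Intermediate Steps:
W(E) = -25 - 5*E (W(E) = (5 + E)*(-5) = -25 - 5*E)
s(z) = 2 (s(z) = √(0 + 4) = √4 = 2)
s(-4)*W(-20) = 2*(-25 - 5*(-20)) = 2*(-25 + 100) = 2*75 = 150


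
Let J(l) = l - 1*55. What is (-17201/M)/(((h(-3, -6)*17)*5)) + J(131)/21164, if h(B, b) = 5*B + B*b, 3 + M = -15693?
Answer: 167057611/21177121680 ≈ 0.0078886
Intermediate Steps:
M = -15696 (M = -3 - 15693 = -15696)
J(l) = -55 + l (J(l) = l - 55 = -55 + l)
(-17201/M)/(((h(-3, -6)*17)*5)) + J(131)/21164 = (-17201/(-15696))/(((-3*(5 - 6)*17)*5)) + (-55 + 131)/21164 = (-17201*(-1/15696))/(((-3*(-1)*17)*5)) + 76*(1/21164) = 17201/(15696*(((3*17)*5))) + 19/5291 = 17201/(15696*((51*5))) + 19/5291 = (17201/15696)/255 + 19/5291 = (17201/15696)*(1/255) + 19/5291 = 17201/4002480 + 19/5291 = 167057611/21177121680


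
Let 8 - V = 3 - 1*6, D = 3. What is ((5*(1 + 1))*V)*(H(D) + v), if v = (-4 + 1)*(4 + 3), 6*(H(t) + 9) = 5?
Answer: -9625/3 ≈ -3208.3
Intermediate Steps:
H(t) = -49/6 (H(t) = -9 + (⅙)*5 = -9 + ⅚ = -49/6)
V = 11 (V = 8 - (3 - 1*6) = 8 - (3 - 6) = 8 - 1*(-3) = 8 + 3 = 11)
v = -21 (v = -3*7 = -21)
((5*(1 + 1))*V)*(H(D) + v) = ((5*(1 + 1))*11)*(-49/6 - 21) = ((5*2)*11)*(-175/6) = (10*11)*(-175/6) = 110*(-175/6) = -9625/3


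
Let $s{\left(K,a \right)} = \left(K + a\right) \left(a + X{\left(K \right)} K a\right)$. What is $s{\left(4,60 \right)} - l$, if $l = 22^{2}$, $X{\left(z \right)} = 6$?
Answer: $95516$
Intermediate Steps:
$l = 484$
$s{\left(K,a \right)} = \left(K + a\right) \left(a + 6 K a\right)$
$s{\left(4,60 \right)} - l = 60 \left(4 + 60 + 6 \cdot 4^{2} + 6 \cdot 4 \cdot 60\right) - 484 = 60 \left(4 + 60 + 6 \cdot 16 + 1440\right) - 484 = 60 \left(4 + 60 + 96 + 1440\right) - 484 = 60 \cdot 1600 - 484 = 96000 - 484 = 95516$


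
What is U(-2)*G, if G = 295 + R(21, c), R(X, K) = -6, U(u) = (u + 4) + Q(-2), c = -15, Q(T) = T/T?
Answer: 867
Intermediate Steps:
Q(T) = 1
U(u) = 5 + u (U(u) = (u + 4) + 1 = (4 + u) + 1 = 5 + u)
G = 289 (G = 295 - 6 = 289)
U(-2)*G = (5 - 2)*289 = 3*289 = 867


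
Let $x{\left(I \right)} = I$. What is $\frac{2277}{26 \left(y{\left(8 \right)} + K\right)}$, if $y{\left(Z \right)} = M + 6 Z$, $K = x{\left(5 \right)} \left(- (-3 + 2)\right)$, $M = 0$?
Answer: $\frac{2277}{1378} \approx 1.6524$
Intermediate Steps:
$K = 5$ ($K = 5 \left(- (-3 + 2)\right) = 5 \left(\left(-1\right) \left(-1\right)\right) = 5 \cdot 1 = 5$)
$y{\left(Z \right)} = 6 Z$ ($y{\left(Z \right)} = 0 + 6 Z = 6 Z$)
$\frac{2277}{26 \left(y{\left(8 \right)} + K\right)} = \frac{2277}{26 \left(6 \cdot 8 + 5\right)} = \frac{2277}{26 \left(48 + 5\right)} = \frac{2277}{26 \cdot 53} = \frac{2277}{1378}$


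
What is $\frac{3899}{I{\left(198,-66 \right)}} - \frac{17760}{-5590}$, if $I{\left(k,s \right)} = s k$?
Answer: $\frac{21029227}{7305012} \approx 2.8787$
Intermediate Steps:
$I{\left(k,s \right)} = k s$
$\frac{3899}{I{\left(198,-66 \right)}} - \frac{17760}{-5590} = \frac{3899}{198 \left(-66\right)} - \frac{17760}{-5590} = \frac{3899}{-13068} - - \frac{1776}{559} = 3899 \left(- \frac{1}{13068}\right) + \frac{1776}{559} = - \frac{3899}{13068} + \frac{1776}{559} = \frac{21029227}{7305012}$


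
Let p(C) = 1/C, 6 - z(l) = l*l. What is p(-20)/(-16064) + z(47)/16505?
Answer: -141552667/1060545280 ≈ -0.13347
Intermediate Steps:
z(l) = 6 - l² (z(l) = 6 - l*l = 6 - l²)
p(-20)/(-16064) + z(47)/16505 = 1/(-20*(-16064)) + (6 - 1*47²)/16505 = -1/20*(-1/16064) + (6 - 1*2209)*(1/16505) = 1/321280 + (6 - 2209)*(1/16505) = 1/321280 - 2203*1/16505 = 1/321280 - 2203/16505 = -141552667/1060545280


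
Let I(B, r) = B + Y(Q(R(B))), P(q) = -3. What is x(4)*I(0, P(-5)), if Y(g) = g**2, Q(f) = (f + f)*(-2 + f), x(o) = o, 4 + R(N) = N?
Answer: 9216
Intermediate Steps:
R(N) = -4 + N
Q(f) = 2*f*(-2 + f) (Q(f) = (2*f)*(-2 + f) = 2*f*(-2 + f))
I(B, r) = B + 4*(-6 + B)**2*(-4 + B)**2 (I(B, r) = B + (2*(-4 + B)*(-2 + (-4 + B)))**2 = B + (2*(-4 + B)*(-6 + B))**2 = B + (2*(-6 + B)*(-4 + B))**2 = B + 4*(-6 + B)**2*(-4 + B)**2)
x(4)*I(0, P(-5)) = 4*(0 + 4*(-6 + 0)**2*(-4 + 0)**2) = 4*(0 + 4*(-6)**2*(-4)**2) = 4*(0 + 4*36*16) = 4*(0 + 2304) = 4*2304 = 9216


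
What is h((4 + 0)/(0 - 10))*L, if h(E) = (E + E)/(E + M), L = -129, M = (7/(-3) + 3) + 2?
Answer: 774/17 ≈ 45.529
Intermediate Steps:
M = 8/3 (M = (7*(-1/3) + 3) + 2 = (-7/3 + 3) + 2 = 2/3 + 2 = 8/3 ≈ 2.6667)
h(E) = 2*E/(8/3 + E) (h(E) = (E + E)/(E + 8/3) = (2*E)/(8/3 + E) = 2*E/(8/3 + E))
h((4 + 0)/(0 - 10))*L = (6*((4 + 0)/(0 - 10))/(8 + 3*((4 + 0)/(0 - 10))))*(-129) = (6*(4/(-10))/(8 + 3*(4/(-10))))*(-129) = (6*(4*(-1/10))/(8 + 3*(4*(-1/10))))*(-129) = (6*(-2/5)/(8 + 3*(-2/5)))*(-129) = (6*(-2/5)/(8 - 6/5))*(-129) = (6*(-2/5)/(34/5))*(-129) = (6*(-2/5)*(5/34))*(-129) = -6/17*(-129) = 774/17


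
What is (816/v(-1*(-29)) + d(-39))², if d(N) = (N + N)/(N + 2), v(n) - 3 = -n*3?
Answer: 3880900/67081 ≈ 57.854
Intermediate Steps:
v(n) = 3 - 3*n (v(n) = 3 - n*3 = 3 - 3*n)
d(N) = 2*N/(2 + N) (d(N) = (2*N)/(2 + N) = 2*N/(2 + N))
(816/v(-1*(-29)) + d(-39))² = (816/(3 - (-3)*(-29)) + 2*(-39)/(2 - 39))² = (816/(3 - 3*29) + 2*(-39)/(-37))² = (816/(3 - 87) + 2*(-39)*(-1/37))² = (816/(-84) + 78/37)² = (816*(-1/84) + 78/37)² = (-68/7 + 78/37)² = (-1970/259)² = 3880900/67081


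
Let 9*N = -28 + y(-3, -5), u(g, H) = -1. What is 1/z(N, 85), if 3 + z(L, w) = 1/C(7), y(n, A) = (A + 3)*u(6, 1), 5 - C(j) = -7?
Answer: -12/35 ≈ -0.34286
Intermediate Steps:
C(j) = 12 (C(j) = 5 - 1*(-7) = 5 + 7 = 12)
y(n, A) = -3 - A (y(n, A) = (A + 3)*(-1) = (3 + A)*(-1) = -3 - A)
N = -26/9 (N = (-28 + (-3 - 1*(-5)))/9 = (-28 + (-3 + 5))/9 = (-28 + 2)/9 = (1/9)*(-26) = -26/9 ≈ -2.8889)
z(L, w) = -35/12 (z(L, w) = -3 + 1/12 = -35/12)
1/z(N, 85) = 1/(-35/12) = -12/35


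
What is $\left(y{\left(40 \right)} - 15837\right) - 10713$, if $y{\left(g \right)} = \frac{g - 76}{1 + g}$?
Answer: $- \frac{1088586}{41} \approx -26551.0$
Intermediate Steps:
$y{\left(g \right)} = \frac{-76 + g}{1 + g}$
$\left(y{\left(40 \right)} - 15837\right) - 10713 = \left(\frac{-76 + 40}{1 + 40} - 15837\right) - 10713 = \left(\frac{1}{41} \left(-36\right) - 15837\right) - 10713 = \left(- \frac{36}{41} - 15837\right) - 10713 = - \frac{649353}{41} - 10713 = - \frac{1088586}{41}$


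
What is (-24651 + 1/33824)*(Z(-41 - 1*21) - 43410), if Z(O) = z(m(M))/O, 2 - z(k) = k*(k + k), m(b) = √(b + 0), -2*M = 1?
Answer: 320585168393847/299584 ≈ 1.0701e+9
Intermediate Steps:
M = -½ (M = -½*1 = -½ ≈ -0.50000)
m(b) = √b
z(k) = 2 - 2*k² (z(k) = 2 - k*(k + k) = 2 - k*2*k = 2 - 2*k²)
Z(O) = 3/O (Z(O) = (2 - 2*(√(-½))²)/O = (2 - 2*(I*√2/2)²)/O = (2 - 2*(-½))/O = (2 + 1)/O = 3/O)
(-24651 + 1/33824)*(Z(-41 - 1*21) - 43410) = (-24651 + 1/33824)*(3/(-41 - 1*21) - 43410) = (-24651 + 1/33824)*(3/(-41 - 21) - 43410) = -833795423*(3/(-62) - 43410)/33824 = -833795423*(3*(-1/62) - 43410)/33824 = -833795423*(-3/62 - 43410)/33824 = -833795423/33824*(-2691423/62) = 320585168393847/299584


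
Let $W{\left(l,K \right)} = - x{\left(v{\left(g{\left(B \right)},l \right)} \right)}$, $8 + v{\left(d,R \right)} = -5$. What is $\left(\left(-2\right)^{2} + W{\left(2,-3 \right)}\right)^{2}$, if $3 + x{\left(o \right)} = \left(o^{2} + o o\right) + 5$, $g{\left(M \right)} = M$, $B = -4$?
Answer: $112896$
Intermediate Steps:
$v{\left(d,R \right)} = -13$ ($v{\left(d,R \right)} = -8 - 5 = -13$)
$x{\left(o \right)} = 2 + 2 o^{2}$ ($x{\left(o \right)} = -3 + \left(\left(o^{2} + o o\right) + 5\right) = -3 + \left(\left(o^{2} + o^{2}\right) + 5\right) = -3 + \left(2 o^{2} + 5\right) = -3 + \left(5 + 2 o^{2}\right) = 2 + 2 o^{2}$)
$W{\left(l,K \right)} = -340$ ($W{\left(l,K \right)} = - (2 + 2 \left(-13\right)^{2}) = - (2 + 2 \cdot 169) = - (2 + 338) = \left(-1\right) 340 = -340$)
$\left(\left(-2\right)^{2} + W{\left(2,-3 \right)}\right)^{2} = \left(\left(-2\right)^{2} - 340\right)^{2} = \left(4 - 340\right)^{2} = \left(-336\right)^{2} = 112896$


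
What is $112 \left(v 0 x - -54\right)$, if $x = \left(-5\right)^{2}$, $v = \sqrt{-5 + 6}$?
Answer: $6048$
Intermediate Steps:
$v = 1$ ($v = \sqrt{1} = 1$)
$x = 25$
$112 \left(v 0 x - -54\right) = 112 \left(1 \cdot 0 \cdot 25 - -54\right) = 112 \left(0 \cdot 25 + 54\right) = 112 \left(0 + 54\right) = 112 \cdot 54 = 6048$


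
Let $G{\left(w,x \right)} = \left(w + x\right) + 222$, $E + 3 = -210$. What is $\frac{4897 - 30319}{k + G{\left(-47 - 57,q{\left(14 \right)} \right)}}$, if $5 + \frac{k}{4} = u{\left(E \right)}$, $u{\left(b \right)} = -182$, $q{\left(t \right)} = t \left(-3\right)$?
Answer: $\frac{4237}{112} \approx 37.83$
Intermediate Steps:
$E = -213$ ($E = -3 - 210 = -213$)
$q{\left(t \right)} = - 3 t$
$G{\left(w,x \right)} = 222 + w + x$
$k = -748$ ($k = -20 + 4 \left(-182\right) = -20 - 728 = -748$)
$\frac{4897 - 30319}{k + G{\left(-47 - 57,q{\left(14 \right)} \right)}} = \frac{4897 - 30319}{-748 - -76} = - \frac{25422}{-748 - -76} = - \frac{25422}{-748 + 76} = - \frac{25422}{-672} = \left(-25422\right) \left(- \frac{1}{672}\right) = \frac{4237}{112}$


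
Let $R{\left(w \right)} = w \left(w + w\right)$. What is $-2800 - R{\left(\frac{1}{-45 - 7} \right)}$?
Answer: $- \frac{3785601}{1352} \approx -2800.0$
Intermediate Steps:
$R{\left(w \right)} = 2 w^{2}$ ($R{\left(w \right)} = w 2 w = 2 w^{2}$)
$-2800 - R{\left(\frac{1}{-45 - 7} \right)} = -2800 - 2 \left(\frac{1}{-45 - 7}\right)^{2} = -2800 - 2 \left(\frac{1}{-52}\right)^{2} = -2800 - 2 \left(- \frac{1}{52}\right)^{2} = -2800 - 2 \cdot \frac{1}{2704} = -2800 - \frac{1}{1352} = - \frac{3785601}{1352}$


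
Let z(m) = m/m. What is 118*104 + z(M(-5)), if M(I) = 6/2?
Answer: 12273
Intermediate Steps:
M(I) = 3 (M(I) = 6*(1/2) = 3)
z(m) = 1
118*104 + z(M(-5)) = 118*104 + 1 = 12272 + 1 = 12273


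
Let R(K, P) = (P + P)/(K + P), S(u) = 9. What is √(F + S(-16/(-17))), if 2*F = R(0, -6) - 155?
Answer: 3*I*√30/2 ≈ 8.2158*I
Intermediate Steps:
R(K, P) = 2*P/(K + P) (R(K, P) = (2*P)/(K + P) = 2*P/(K + P))
F = -153/2 (F = (2*(-6)/(0 - 6) - 155)/2 = (2*(-6)/(-6) - 155)/2 = (2*(-6)*(-⅙) - 155)/2 = (2 - 155)/2 = (½)*(-153) = -153/2 ≈ -76.500)
√(F + S(-16/(-17))) = √(-153/2 + 9) = √(-135/2) = 3*I*√30/2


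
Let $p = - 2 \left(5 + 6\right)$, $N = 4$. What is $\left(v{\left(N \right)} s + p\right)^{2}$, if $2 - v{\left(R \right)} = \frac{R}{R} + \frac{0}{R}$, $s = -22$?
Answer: $1936$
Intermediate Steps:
$v{\left(R \right)} = 1$ ($v{\left(R \right)} = 2 - \left(\frac{R}{R} + \frac{0}{R}\right) = 2 - \left(1 + 0\right) = 2 - 1 = 1$)
$p = -22$ ($p = \left(-2\right) 11 = -22$)
$\left(v{\left(N \right)} s + p\right)^{2} = \left(1 \left(-22\right) - 22\right)^{2} = \left(-22 - 22\right)^{2} = \left(-44\right)^{2} = 1936$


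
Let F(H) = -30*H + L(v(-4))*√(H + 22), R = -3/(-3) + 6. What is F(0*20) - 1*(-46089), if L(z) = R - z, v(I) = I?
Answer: 46089 + 11*√22 ≈ 46141.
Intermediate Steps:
R = 7 (R = -3*(-⅓) + 6 = 1 + 6 = 7)
L(z) = 7 - z
F(H) = -30*H + 11*√(22 + H) (F(H) = -30*H + (7 - 1*(-4))*√(H + 22) = -30*H + (7 + 4)*√(22 + H) = -30*H + 11*√(22 + H))
F(0*20) - 1*(-46089) = (-0*20 + 11*√(22 + 0*20)) - 1*(-46089) = (-30*0 + 11*√(22 + 0)) + 46089 = (0 + 11*√22) + 46089 = 11*√22 + 46089 = 46089 + 11*√22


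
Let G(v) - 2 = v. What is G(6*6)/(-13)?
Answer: -38/13 ≈ -2.9231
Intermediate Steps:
G(v) = 2 + v
G(6*6)/(-13) = (2 + 6*6)/(-13) = -(2 + 36)/13 = -1/13*38 = -38/13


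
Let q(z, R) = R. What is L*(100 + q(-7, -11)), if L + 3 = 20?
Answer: 1513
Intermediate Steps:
L = 17 (L = -3 + 20 = 17)
L*(100 + q(-7, -11)) = 17*(100 - 11) = 17*89 = 1513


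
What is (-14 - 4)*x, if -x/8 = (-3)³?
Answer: -3888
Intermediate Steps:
x = 216 (x = -8*(-3)³ = -8*(-27) = 216)
(-14 - 4)*x = (-14 - 4)*216 = -18*216 = -3888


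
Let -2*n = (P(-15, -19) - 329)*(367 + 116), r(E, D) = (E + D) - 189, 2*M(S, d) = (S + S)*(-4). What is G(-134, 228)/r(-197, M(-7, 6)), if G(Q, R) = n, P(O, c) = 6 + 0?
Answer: -156009/716 ≈ -217.89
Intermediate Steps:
P(O, c) = 6
M(S, d) = -4*S (M(S, d) = ((S + S)*(-4))/2 = ((2*S)*(-4))/2 = (-8*S)/2 = -4*S)
r(E, D) = -189 + D + E (r(E, D) = (D + E) - 189 = -189 + D + E)
n = 156009/2 (n = -(6 - 329)*(367 + 116)/2 = -(-323)*483/2 = -½*(-156009) = 156009/2 ≈ 78005.)
G(Q, R) = 156009/2
G(-134, 228)/r(-197, M(-7, 6)) = 156009/(2*(-189 - 4*(-7) - 197)) = 156009/(2*(-189 + 28 - 197)) = (156009/2)/(-358) = (156009/2)*(-1/358) = -156009/716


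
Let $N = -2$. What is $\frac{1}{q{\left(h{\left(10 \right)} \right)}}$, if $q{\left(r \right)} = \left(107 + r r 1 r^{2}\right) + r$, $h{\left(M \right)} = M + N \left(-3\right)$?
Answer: $\frac{1}{65659} \approx 1.523 \cdot 10^{-5}$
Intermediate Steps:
$h{\left(M \right)} = 6 + M$ ($h{\left(M \right)} = M - -6 = M + 6 = 6 + M$)
$q{\left(r \right)} = 107 + r + r^{4}$ ($q{\left(r \right)} = \left(107 + r^{2} \cdot 1 r^{2}\right) + r = \left(107 + r^{2} r^{2}\right) + r = \left(107 + r^{4}\right) + r = 107 + r + r^{4}$)
$\frac{1}{q{\left(h{\left(10 \right)} \right)}} = \frac{1}{107 + \left(6 + 10\right) + \left(6 + 10\right)^{4}} = \frac{1}{107 + 16 + 16^{4}} = \frac{1}{107 + 16 + 65536} = \frac{1}{65659}$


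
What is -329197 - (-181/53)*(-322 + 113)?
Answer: -17485270/53 ≈ -3.2991e+5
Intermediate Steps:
-329197 - (-181/53)*(-322 + 113) = -329197 - (-181*1/53)*(-209) = -329197 - (-181)*(-209)/53 = -329197 - 1*37829/53 = -329197 - 37829/53 = -17485270/53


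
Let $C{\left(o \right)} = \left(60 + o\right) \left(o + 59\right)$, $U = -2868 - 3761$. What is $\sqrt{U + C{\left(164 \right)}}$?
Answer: $\sqrt{43323} \approx 208.14$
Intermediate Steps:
$U = -6629$
$C{\left(o \right)} = \left(59 + o\right) \left(60 + o\right)$ ($C{\left(o \right)} = \left(60 + o\right) \left(59 + o\right) = \left(59 + o\right) \left(60 + o\right)$)
$\sqrt{U + C{\left(164 \right)}} = \sqrt{-6629 + \left(3540 + 164^{2} + 119 \cdot 164\right)} = \sqrt{-6629 + \left(3540 + 26896 + 19516\right)} = \sqrt{-6629 + 49952} = \sqrt{43323}$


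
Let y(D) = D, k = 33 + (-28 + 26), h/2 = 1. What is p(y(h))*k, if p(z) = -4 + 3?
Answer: -31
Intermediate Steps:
h = 2 (h = 2*1 = 2)
k = 31 (k = 33 - 2 = 31)
p(z) = -1
p(y(h))*k = -1*31 = -31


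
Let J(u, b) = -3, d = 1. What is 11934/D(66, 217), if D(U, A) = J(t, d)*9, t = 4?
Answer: -442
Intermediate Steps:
D(U, A) = -27 (D(U, A) = -3*9 = -27)
11934/D(66, 217) = 11934/(-27) = 11934*(-1/27) = -442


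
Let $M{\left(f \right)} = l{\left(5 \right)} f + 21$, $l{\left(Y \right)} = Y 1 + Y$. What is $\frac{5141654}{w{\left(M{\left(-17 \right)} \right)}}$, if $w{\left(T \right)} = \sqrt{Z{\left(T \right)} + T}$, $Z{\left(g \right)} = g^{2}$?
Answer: $\frac{2570827 \sqrt{5513}}{5513} \approx 34624.0$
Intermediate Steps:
$l{\left(Y \right)} = 2 Y$ ($l{\left(Y \right)} = Y + Y = 2 Y$)
$M{\left(f \right)} = 21 + 10 f$ ($M{\left(f \right)} = 2 \cdot 5 f + 21 = 10 f + 21 = 21 + 10 f$)
$w{\left(T \right)} = \sqrt{T + T^{2}}$ ($w{\left(T \right)} = \sqrt{T^{2} + T} = \sqrt{T + T^{2}}$)
$\frac{5141654}{w{\left(M{\left(-17 \right)} \right)}} = \frac{5141654}{\sqrt{\left(21 + 10 \left(-17\right)\right) \left(1 + \left(21 + 10 \left(-17\right)\right)\right)}} = \frac{5141654}{\sqrt{\left(21 - 170\right) \left(1 + \left(21 - 170\right)\right)}} = \frac{5141654}{\sqrt{- 149 \left(1 - 149\right)}} = \frac{5141654}{\sqrt{\left(-149\right) \left(-148\right)}} = \frac{5141654}{\sqrt{22052}} = \frac{5141654}{2 \sqrt{5513}} = 5141654 \frac{\sqrt{5513}}{11026} = \frac{2570827 \sqrt{5513}}{5513}$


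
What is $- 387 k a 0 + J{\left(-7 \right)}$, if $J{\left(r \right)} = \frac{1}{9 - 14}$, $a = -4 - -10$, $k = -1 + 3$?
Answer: $- \frac{1}{5} \approx -0.2$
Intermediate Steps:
$k = 2$
$a = 6$ ($a = -4 + 10 = 6$)
$J{\left(r \right)} = - \frac{1}{5}$ ($J{\left(r \right)} = \frac{1}{-5} = - \frac{1}{5}$)
$- 387 k a 0 + J{\left(-7 \right)} = - 387 \cdot 2 \cdot 6 \cdot 0 - \frac{1}{5} = - 387 \cdot 12 \cdot 0 - \frac{1}{5} = \left(-387\right) 0 - \frac{1}{5} = 0 - \frac{1}{5} = - \frac{1}{5}$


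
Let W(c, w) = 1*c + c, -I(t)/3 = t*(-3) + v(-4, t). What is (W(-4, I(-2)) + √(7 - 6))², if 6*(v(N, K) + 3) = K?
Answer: 49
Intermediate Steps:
v(N, K) = -3 + K/6
I(t) = 9 + 17*t/2 (I(t) = -3*(t*(-3) + (-3 + t/6)) = -3*(-3*t + (-3 + t/6)) = -3*(-3 - 17*t/6) = 9 + 17*t/2)
W(c, w) = 2*c (W(c, w) = c + c = 2*c)
(W(-4, I(-2)) + √(7 - 6))² = (2*(-4) + √(7 - 6))² = (-8 + √1)² = (-8 + 1)² = (-7)² = 49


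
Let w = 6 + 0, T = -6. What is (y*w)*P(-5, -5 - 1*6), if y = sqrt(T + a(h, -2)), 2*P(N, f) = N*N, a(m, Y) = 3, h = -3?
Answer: 75*I*sqrt(3) ≈ 129.9*I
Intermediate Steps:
P(N, f) = N**2/2 (P(N, f) = (N*N)/2 = N**2/2)
w = 6
y = I*sqrt(3) (y = sqrt(-6 + 3) = sqrt(-3) = I*sqrt(3) ≈ 1.732*I)
(y*w)*P(-5, -5 - 1*6) = ((I*sqrt(3))*6)*((1/2)*(-5)**2) = (6*I*sqrt(3))*((1/2)*25) = (6*I*sqrt(3))*(25/2) = 75*I*sqrt(3)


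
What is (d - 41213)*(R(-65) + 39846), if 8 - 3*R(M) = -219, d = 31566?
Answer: -1155372955/3 ≈ -3.8512e+8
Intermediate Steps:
R(M) = 227/3 (R(M) = 8/3 - ⅓*(-219) = 8/3 + 73 = 227/3)
(d - 41213)*(R(-65) + 39846) = (31566 - 41213)*(227/3 + 39846) = -9647*119765/3 = -1155372955/3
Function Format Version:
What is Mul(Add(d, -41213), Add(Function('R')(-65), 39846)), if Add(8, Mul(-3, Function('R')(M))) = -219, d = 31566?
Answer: Rational(-1155372955, 3) ≈ -3.8512e+8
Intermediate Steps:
Function('R')(M) = Rational(227, 3) (Function('R')(M) = Add(Rational(8, 3), Mul(Rational(-1, 3), -219)) = Add(Rational(8, 3), 73) = Rational(227, 3))
Mul(Add(d, -41213), Add(Function('R')(-65), 39846)) = Mul(Add(31566, -41213), Add(Rational(227, 3), 39846)) = Mul(-9647, Rational(119765, 3)) = Rational(-1155372955, 3)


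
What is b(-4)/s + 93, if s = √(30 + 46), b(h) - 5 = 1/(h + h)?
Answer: 93 + 39*√19/304 ≈ 93.559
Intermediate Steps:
b(h) = 5 + 1/(2*h) (b(h) = 5 + 1/(h + h) = 5 + 1/(2*h))
s = 2*√19 (s = √76 = 2*√19 ≈ 8.7178)
b(-4)/s + 93 = (5 + (½)/(-4))/((2*√19)) + 93 = (5 + (½)*(-¼))*(√19/38) + 93 = (5 - ⅛)*(√19/38) + 93 = 39*(√19/38)/8 + 93 = 39*√19/304 + 93 = 93 + 39*√19/304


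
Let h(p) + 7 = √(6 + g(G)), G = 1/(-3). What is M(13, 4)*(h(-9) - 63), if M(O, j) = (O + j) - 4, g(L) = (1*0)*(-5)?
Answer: -910 + 13*√6 ≈ -878.16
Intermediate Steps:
G = -⅓ ≈ -0.33333
g(L) = 0 (g(L) = 0*(-5) = 0)
M(O, j) = -4 + O + j
h(p) = -7 + √6 (h(p) = -7 + √(6 + 0) = -7 + √6)
M(13, 4)*(h(-9) - 63) = (-4 + 13 + 4)*((-7 + √6) - 63) = 13*(-70 + √6) = -910 + 13*√6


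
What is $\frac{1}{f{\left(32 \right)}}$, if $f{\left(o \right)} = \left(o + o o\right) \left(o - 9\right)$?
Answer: $\frac{1}{24288} \approx 4.1173 \cdot 10^{-5}$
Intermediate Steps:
$f{\left(o \right)} = \left(-9 + o\right) \left(o + o^{2}\right)$ ($f{\left(o \right)} = \left(o + o^{2}\right) \left(-9 + o\right) = \left(-9 + o\right) \left(o + o^{2}\right)$)
$\frac{1}{f{\left(32 \right)}} = \frac{1}{32 \left(-9 + 32^{2} - 256\right)} = \frac{1}{32 \left(-9 + 1024 - 256\right)} = \frac{1}{32 \cdot 759} = \frac{1}{24288}$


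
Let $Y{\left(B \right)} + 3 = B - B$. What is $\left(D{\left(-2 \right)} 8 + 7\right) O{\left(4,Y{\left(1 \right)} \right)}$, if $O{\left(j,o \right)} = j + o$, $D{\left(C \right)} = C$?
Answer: $-9$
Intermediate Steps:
$Y{\left(B \right)} = -3$ ($Y{\left(B \right)} = -3 + \left(B - B\right) = -3 + 0 = -3$)
$\left(D{\left(-2 \right)} 8 + 7\right) O{\left(4,Y{\left(1 \right)} \right)} = \left(\left(-2\right) 8 + 7\right) \left(4 - 3\right) = \left(-16 + 7\right) 1 = \left(-9\right) 1 = -9$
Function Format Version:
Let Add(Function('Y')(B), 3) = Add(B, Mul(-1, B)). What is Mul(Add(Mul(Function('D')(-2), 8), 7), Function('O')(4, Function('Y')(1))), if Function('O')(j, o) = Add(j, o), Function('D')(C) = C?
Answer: -9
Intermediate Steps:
Function('Y')(B) = -3 (Function('Y')(B) = Add(-3, Add(B, Mul(-1, B))) = Add(-3, 0) = -3)
Mul(Add(Mul(Function('D')(-2), 8), 7), Function('O')(4, Function('Y')(1))) = Mul(Add(Mul(-2, 8), 7), Add(4, -3)) = Mul(Add(-16, 7), 1) = Mul(-9, 1) = -9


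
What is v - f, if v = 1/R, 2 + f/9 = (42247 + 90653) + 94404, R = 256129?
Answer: -523967705621/256129 ≈ -2.0457e+6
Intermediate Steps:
f = 2045718 (f = -18 + 9*((42247 + 90653) + 94404) = -18 + 9*(132900 + 94404) = -18 + 9*227304 = -18 + 2045736 = 2045718)
v = 1/256129 ≈ 3.9043e-6
v - f = 1/256129 - 1*2045718 = 1/256129 - 2045718 = -523967705621/256129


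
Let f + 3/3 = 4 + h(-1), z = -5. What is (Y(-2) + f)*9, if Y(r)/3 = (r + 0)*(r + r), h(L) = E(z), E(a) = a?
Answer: 198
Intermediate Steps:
h(L) = -5
Y(r) = 6*r² (Y(r) = 3*((r + 0)*(r + r)) = 3*(r*(2*r)) = 3*(2*r²) = 6*r²)
f = -2 (f = -1 + (4 - 5) = -1 - 1 = -2)
(Y(-2) + f)*9 = (6*(-2)² - 2)*9 = (6*4 - 2)*9 = (24 - 2)*9 = 22*9 = 198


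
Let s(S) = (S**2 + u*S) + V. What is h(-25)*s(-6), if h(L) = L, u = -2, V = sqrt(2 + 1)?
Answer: -1200 - 25*sqrt(3) ≈ -1243.3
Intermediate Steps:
V = sqrt(3) ≈ 1.7320
s(S) = sqrt(3) + S**2 - 2*S (s(S) = (S**2 - 2*S) + sqrt(3) = sqrt(3) + S**2 - 2*S)
h(-25)*s(-6) = -25*(sqrt(3) + (-6)**2 - 2*(-6)) = -25*(sqrt(3) + 36 + 12) = -25*(48 + sqrt(3)) = -1200 - 25*sqrt(3)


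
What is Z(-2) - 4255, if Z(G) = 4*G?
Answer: -4263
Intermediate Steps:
Z(-2) - 4255 = 4*(-2) - 4255 = -8 - 4255 = -4263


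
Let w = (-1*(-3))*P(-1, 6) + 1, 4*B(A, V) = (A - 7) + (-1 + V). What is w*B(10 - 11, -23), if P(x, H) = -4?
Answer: 88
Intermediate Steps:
B(A, V) = -2 + A/4 + V/4 (B(A, V) = ((A - 7) + (-1 + V))/4 = ((-7 + A) + (-1 + V))/4 = (-8 + A + V)/4 = -2 + A/4 + V/4)
w = -11 (w = -1*(-3)*(-4) + 1 = 3*(-4) + 1 = -12 + 1 = -11)
w*B(10 - 11, -23) = -11*(-2 + (10 - 11)/4 + (¼)*(-23)) = -11*(-2 + (¼)*(-1) - 23/4) = -11*(-2 - ¼ - 23/4) = -11*(-8) = 88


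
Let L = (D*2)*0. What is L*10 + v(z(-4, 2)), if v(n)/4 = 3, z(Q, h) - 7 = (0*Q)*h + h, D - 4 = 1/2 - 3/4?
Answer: 12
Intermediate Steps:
D = 15/4 (D = 4 + (1/2 - 3/4) = 4 + (1*(½) - 3*¼) = 4 + (½ - ¾) = 4 - ¼ = 15/4 ≈ 3.7500)
z(Q, h) = 7 + h (z(Q, h) = 7 + ((0*Q)*h + h) = 7 + (0*h + h) = 7 + (0 + h) = 7 + h)
v(n) = 12 (v(n) = 4*3 = 12)
L = 0 (L = ((15/4)*2)*0 = (15/2)*0 = 0)
L*10 + v(z(-4, 2)) = 0*10 + 12 = 0 + 12 = 12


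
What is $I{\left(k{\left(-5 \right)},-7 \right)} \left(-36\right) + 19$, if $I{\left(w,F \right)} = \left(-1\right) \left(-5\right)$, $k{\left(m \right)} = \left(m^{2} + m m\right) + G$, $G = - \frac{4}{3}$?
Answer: $-161$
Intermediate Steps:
$G = - \frac{4}{3}$ ($G = \left(-4\right) \frac{1}{3} = - \frac{4}{3} \approx -1.3333$)
$k{\left(m \right)} = - \frac{4}{3} + 2 m^{2}$ ($k{\left(m \right)} = \left(m^{2} + m m\right) - \frac{4}{3} = \left(m^{2} + m^{2}\right) - \frac{4}{3} = 2 m^{2} - \frac{4}{3} = - \frac{4}{3} + 2 m^{2}$)
$I{\left(w,F \right)} = 5$
$I{\left(k{\left(-5 \right)},-7 \right)} \left(-36\right) + 19 = 5 \left(-36\right) + 19 = -180 + 19 = -161$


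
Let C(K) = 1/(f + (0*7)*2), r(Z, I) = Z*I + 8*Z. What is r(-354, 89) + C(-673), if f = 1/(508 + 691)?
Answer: -33139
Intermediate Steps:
f = 1/1199 ≈ 0.00083403
r(Z, I) = 8*Z + I*Z (r(Z, I) = I*Z + 8*Z = 8*Z + I*Z)
C(K) = 1199 (C(K) = 1/(1/1199 + (0*7)*2) = 1/(1/1199 + 0*2) = 1/(1/1199 + 0) = 1/(1/1199) = 1199)
r(-354, 89) + C(-673) = -354*(8 + 89) + 1199 = -354*97 + 1199 = -34338 + 1199 = -33139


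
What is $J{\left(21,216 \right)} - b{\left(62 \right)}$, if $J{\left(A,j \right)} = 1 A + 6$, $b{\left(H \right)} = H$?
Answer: $-35$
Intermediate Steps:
$J{\left(A,j \right)} = 6 + A$ ($J{\left(A,j \right)} = A + 6 = 6 + A$)
$J{\left(21,216 \right)} - b{\left(62 \right)} = \left(6 + 21\right) - 62 = 27 - 62 = -35$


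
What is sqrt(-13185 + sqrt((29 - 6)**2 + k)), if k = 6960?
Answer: sqrt(-13185 + sqrt(7489)) ≈ 114.45*I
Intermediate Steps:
sqrt(-13185 + sqrt((29 - 6)**2 + k)) = sqrt(-13185 + sqrt((29 - 6)**2 + 6960)) = sqrt(-13185 + sqrt(23**2 + 6960)) = sqrt(-13185 + sqrt(529 + 6960)) = sqrt(-13185 + sqrt(7489))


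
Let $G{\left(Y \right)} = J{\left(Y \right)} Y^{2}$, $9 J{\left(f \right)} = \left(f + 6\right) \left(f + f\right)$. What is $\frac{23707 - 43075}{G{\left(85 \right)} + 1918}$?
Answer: $- \frac{43578}{27947003} \approx -0.0015593$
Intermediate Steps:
$J{\left(f \right)} = \frac{2 f \left(6 + f\right)}{9}$ ($J{\left(f \right)} = \frac{\left(f + 6\right) \left(f + f\right)}{9} = \frac{\left(6 + f\right) 2 f}{9} = \frac{2 f \left(6 + f\right)}{9}$)
$G{\left(Y \right)} = \frac{2 Y^{3} \left(6 + Y\right)}{9}$ ($G{\left(Y \right)} = \frac{2 Y \left(6 + Y\right)}{9} Y^{2} = \frac{2 Y^{3} \left(6 + Y\right)}{9}$)
$\frac{23707 - 43075}{G{\left(85 \right)} + 1918} = \frac{23707 - 43075}{\frac{2 \cdot 85^{3} \left(6 + 85\right)}{9} + 1918} = - \frac{19368}{\frac{2}{9} \cdot 614125 \cdot 91 + 1918} = - \frac{19368}{\frac{111770750}{9} + 1918} = - \frac{19368}{\frac{111788012}{9}} = \left(-19368\right) \frac{9}{111788012} = - \frac{43578}{27947003}$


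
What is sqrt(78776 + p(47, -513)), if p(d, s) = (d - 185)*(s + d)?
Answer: 2*sqrt(35771) ≈ 378.26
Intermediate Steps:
p(d, s) = (-185 + d)*(d + s)
sqrt(78776 + p(47, -513)) = sqrt(78776 + (47**2 - 185*47 - 185*(-513) + 47*(-513))) = sqrt(78776 + (2209 - 8695 + 94905 - 24111)) = sqrt(78776 + 64308) = sqrt(143084) = 2*sqrt(35771)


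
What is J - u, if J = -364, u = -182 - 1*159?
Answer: -23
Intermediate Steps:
u = -341 (u = -182 - 159 = -341)
J - u = -364 - 1*(-341) = -364 + 341 = -23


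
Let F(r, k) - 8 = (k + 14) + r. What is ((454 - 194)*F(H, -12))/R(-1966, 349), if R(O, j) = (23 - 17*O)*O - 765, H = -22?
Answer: 624/13150727 ≈ 4.7450e-5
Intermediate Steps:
F(r, k) = 22 + k + r (F(r, k) = 8 + ((k + 14) + r) = 8 + ((14 + k) + r) = 8 + (14 + k + r) = 22 + k + r)
R(O, j) = -765 + O*(23 - 17*O) (R(O, j) = O*(23 - 17*O) - 765 = -765 + O*(23 - 17*O))
((454 - 194)*F(H, -12))/R(-1966, 349) = ((454 - 194)*(22 - 12 - 22))/(-765 - 17*(-1966)**2 + 23*(-1966)) = (260*(-12))/(-765 - 17*3865156 - 45218) = -3120/(-765 - 65707652 - 45218) = -3120/(-65753635) = -3120*(-1/65753635) = 624/13150727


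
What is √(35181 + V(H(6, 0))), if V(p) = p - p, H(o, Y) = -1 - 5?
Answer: 3*√3909 ≈ 187.57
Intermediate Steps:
H(o, Y) = -6
V(p) = 0
√(35181 + V(H(6, 0))) = √(35181 + 0) = √35181 = 3*√3909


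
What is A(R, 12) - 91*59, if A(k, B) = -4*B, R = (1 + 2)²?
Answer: -5417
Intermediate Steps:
R = 9 (R = 3² = 9)
A(R, 12) - 91*59 = -4*12 - 91*59 = -48 - 5369 = -5417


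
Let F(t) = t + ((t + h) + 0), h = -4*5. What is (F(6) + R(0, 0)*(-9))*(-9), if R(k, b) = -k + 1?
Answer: 153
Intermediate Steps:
h = -20
R(k, b) = 1 - k
F(t) = -20 + 2*t (F(t) = t + ((t - 20) + 0) = t + ((-20 + t) + 0) = t + (-20 + t) = -20 + 2*t)
(F(6) + R(0, 0)*(-9))*(-9) = ((-20 + 2*6) + (1 - 1*0)*(-9))*(-9) = ((-20 + 12) + (1 + 0)*(-9))*(-9) = (-8 + 1*(-9))*(-9) = (-8 - 9)*(-9) = -17*(-9) = 153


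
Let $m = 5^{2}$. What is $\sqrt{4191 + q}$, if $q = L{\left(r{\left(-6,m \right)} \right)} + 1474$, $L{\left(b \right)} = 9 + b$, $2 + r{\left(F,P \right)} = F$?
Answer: $\sqrt{5666} \approx 75.273$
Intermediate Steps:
$m = 25$
$r{\left(F,P \right)} = -2 + F$
$q = 1475$ ($q = \left(9 - 8\right) + 1474 = 1 + 1474 = 1475$)
$\sqrt{4191 + q} = \sqrt{4191 + 1475} = \sqrt{5666}$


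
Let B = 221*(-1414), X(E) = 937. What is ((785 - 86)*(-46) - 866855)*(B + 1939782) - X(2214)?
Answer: -1462946558529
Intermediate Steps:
B = -312494
((785 - 86)*(-46) - 866855)*(B + 1939782) - X(2214) = ((785 - 86)*(-46) - 866855)*(-312494 + 1939782) - 1*937 = (699*(-46) - 866855)*1627288 - 937 = (-32154 - 866855)*1627288 - 937 = -899009*1627288 - 937 = -1462946557592 - 937 = -1462946558529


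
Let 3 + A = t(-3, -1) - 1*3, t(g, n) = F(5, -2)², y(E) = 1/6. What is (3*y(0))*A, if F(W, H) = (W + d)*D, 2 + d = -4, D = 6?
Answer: 15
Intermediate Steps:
d = -6 (d = -2 - 4 = -6)
y(E) = ⅙
F(W, H) = -36 + 6*W (F(W, H) = (W - 6)*6 = (-6 + W)*6 = -36 + 6*W)
t(g, n) = 36 (t(g, n) = (-36 + 6*5)² = (-36 + 30)² = (-6)² = 36)
A = 30 (A = -3 + (36 - 1*3) = -3 + (36 - 3) = -3 + 33 = 30)
(3*y(0))*A = (3*(⅙))*30 = (½)*30 = 15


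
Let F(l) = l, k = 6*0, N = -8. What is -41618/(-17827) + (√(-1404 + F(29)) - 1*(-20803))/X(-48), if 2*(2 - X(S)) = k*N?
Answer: 370938317/35654 + 5*I*√55/2 ≈ 10404.0 + 18.54*I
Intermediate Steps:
k = 0
X(S) = 2 (X(S) = 2 - 0*(-8) = 2 - ½*0 = 2 + 0 = 2)
-41618/(-17827) + (√(-1404 + F(29)) - 1*(-20803))/X(-48) = -41618/(-17827) + (√(-1404 + 29) - 1*(-20803))/2 = -41618*(-1/17827) + (√(-1375) + 20803)*(½) = 41618/17827 + (5*I*√55 + 20803)*(½) = 41618/17827 + (20803 + 5*I*√55)*(½) = 41618/17827 + (20803/2 + 5*I*√55/2) = 370938317/35654 + 5*I*√55/2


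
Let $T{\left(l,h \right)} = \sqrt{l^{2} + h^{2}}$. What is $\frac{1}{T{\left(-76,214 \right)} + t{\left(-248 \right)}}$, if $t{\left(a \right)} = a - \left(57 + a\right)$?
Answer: $\frac{57}{48323} + \frac{2 \sqrt{12893}}{48323} \approx 0.0058791$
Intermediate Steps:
$t{\left(a \right)} = -57$ ($t{\left(a \right)} = a - \left(57 + a\right) = -57$)
$T{\left(l,h \right)} = \sqrt{h^{2} + l^{2}}$
$\frac{1}{T{\left(-76,214 \right)} + t{\left(-248 \right)}} = \frac{1}{\sqrt{214^{2} + \left(-76\right)^{2}} - 57} = \frac{1}{\sqrt{45796 + 5776} - 57} = \frac{1}{\sqrt{51572} - 57} = \frac{1}{2 \sqrt{12893} - 57} = \frac{1}{-57 + 2 \sqrt{12893}}$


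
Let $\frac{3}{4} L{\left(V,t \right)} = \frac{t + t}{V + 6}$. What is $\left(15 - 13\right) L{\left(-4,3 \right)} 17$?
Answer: $136$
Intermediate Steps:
$L{\left(V,t \right)} = \frac{8 t}{3 \left(6 + V\right)}$ ($L{\left(V,t \right)} = \frac{4 \frac{t + t}{V + 6}}{3} = \frac{4 \frac{2 t}{6 + V}}{3} = \frac{8 t}{3 \left(6 + V\right)}$)
$\left(15 - 13\right) L{\left(-4,3 \right)} 17 = \left(15 - 13\right) \frac{8}{3} \cdot 3 \frac{1}{6 - 4} \cdot 17 = 2 \cdot \frac{8}{3} \cdot 3 \cdot \frac{1}{2} \cdot 17 = 2 \cdot 4 \cdot 17 = 8 \cdot 17 = 136$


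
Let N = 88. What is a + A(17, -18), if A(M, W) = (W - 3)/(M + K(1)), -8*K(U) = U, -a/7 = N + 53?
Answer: -44471/45 ≈ -988.24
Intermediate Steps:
a = -987 (a = -7*(88 + 53) = -7*141 = -987)
K(U) = -U/8
A(M, W) = (-3 + W)/(-⅛ + M) (A(M, W) = (W - 3)/(M - ⅛*1) = (-3 + W)/(M - ⅛) = (-3 + W)/(-⅛ + M))
a + A(17, -18) = -987 + 8*(-3 - 18)/(-1 + 8*17) = -987 + 8*(-21)/(-1 + 136) = -987 + 8*(-21)/135 = -987 + 8*(1/135)*(-21) = -987 - 56/45 = -44471/45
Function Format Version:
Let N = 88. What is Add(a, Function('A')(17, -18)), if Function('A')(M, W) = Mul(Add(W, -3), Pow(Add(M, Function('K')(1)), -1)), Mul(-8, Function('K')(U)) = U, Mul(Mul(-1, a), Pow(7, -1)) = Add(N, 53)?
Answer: Rational(-44471, 45) ≈ -988.24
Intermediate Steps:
a = -987 (a = Mul(-7, Add(88, 53)) = Mul(-7, 141) = -987)
Function('K')(U) = Mul(Rational(-1, 8), U)
Function('A')(M, W) = Mul(Pow(Add(Rational(-1, 8), M), -1), Add(-3, W)) (Function('A')(M, W) = Mul(Add(W, -3), Pow(Add(M, Mul(Rational(-1, 8), 1)), -1)) = Mul(Add(-3, W), Pow(Add(M, Rational(-1, 8)), -1)) = Mul(Add(-3, W), Pow(Add(Rational(-1, 8), M), -1)) = Mul(Pow(Add(Rational(-1, 8), M), -1), Add(-3, W)))
Add(a, Function('A')(17, -18)) = Add(-987, Mul(8, Pow(Add(-1, Mul(8, 17)), -1), Add(-3, -18))) = Add(-987, Mul(8, Pow(Add(-1, 136), -1), -21)) = Add(-987, Mul(8, Pow(135, -1), -21)) = Add(-987, Mul(8, Rational(1, 135), -21)) = Add(-987, Rational(-56, 45)) = Rational(-44471, 45)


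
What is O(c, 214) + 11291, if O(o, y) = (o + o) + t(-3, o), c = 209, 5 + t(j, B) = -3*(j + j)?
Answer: 11722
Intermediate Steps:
t(j, B) = -5 - 6*j (t(j, B) = -5 - 3*(j + j) = -5 - 6*j)
O(o, y) = 13 + 2*o (O(o, y) = (o + o) + (-5 - 6*(-3)) = 2*o + (-5 + 18) = 2*o + 13 = 13 + 2*o)
O(c, 214) + 11291 = (13 + 2*209) + 11291 = (13 + 418) + 11291 = 431 + 11291 = 11722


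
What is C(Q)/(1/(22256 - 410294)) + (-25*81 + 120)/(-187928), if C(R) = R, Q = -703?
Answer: 51265013302497/187928 ≈ 2.7279e+8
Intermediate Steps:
C(Q)/(1/(22256 - 410294)) + (-25*81 + 120)/(-187928) = -703/(1/(22256 - 410294)) + (-25*81 + 120)/(-187928) = -703/(1/(-388038)) + (-2025 + 120)*(-1/187928) = -703/(-1/388038) - 1905*(-1/187928) = -703*(-388038) + 1905/187928 = 272790714 + 1905/187928 = 51265013302497/187928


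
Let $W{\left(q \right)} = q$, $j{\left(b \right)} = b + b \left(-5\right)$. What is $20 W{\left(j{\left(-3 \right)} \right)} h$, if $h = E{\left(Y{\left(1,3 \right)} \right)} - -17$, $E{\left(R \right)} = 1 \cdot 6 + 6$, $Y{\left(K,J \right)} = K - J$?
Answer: $6960$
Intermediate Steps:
$j{\left(b \right)} = - 4 b$ ($j{\left(b \right)} = b - 5 b = - 4 b$)
$E{\left(R \right)} = 12$ ($E{\left(R \right)} = 6 + 6 = 12$)
$h = 29$ ($h = 12 - -17 = 12 + 17 = 29$)
$20 W{\left(j{\left(-3 \right)} \right)} h = 20 \left(\left(-4\right) \left(-3\right)\right) 29 = 20 \cdot 12 \cdot 29 = 240 \cdot 29 = 6960$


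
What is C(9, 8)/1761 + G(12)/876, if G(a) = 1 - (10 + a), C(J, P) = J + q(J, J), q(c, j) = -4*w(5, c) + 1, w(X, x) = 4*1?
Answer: -4693/171404 ≈ -0.027380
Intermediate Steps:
w(X, x) = 4
q(c, j) = -15 (q(c, j) = -4*4 + 1 = -16 + 1 = -15)
C(J, P) = -15 + J (C(J, P) = J - 15 = -15 + J)
G(a) = -9 - a (G(a) = 1 + (-10 - a) = -9 - a)
C(9, 8)/1761 + G(12)/876 = (-15 + 9)/1761 + (-9 - 1*12)/876 = -6*1/1761 + (-9 - 12)*(1/876) = -2/587 - 21*1/876 = -2/587 - 7/292 = -4693/171404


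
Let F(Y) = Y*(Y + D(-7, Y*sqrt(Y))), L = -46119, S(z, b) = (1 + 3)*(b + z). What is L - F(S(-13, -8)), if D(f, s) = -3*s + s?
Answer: -53175 + 28224*I*sqrt(21) ≈ -53175.0 + 1.2934e+5*I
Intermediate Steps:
D(f, s) = -2*s
S(z, b) = 4*b + 4*z (S(z, b) = 4*(b + z) = 4*b + 4*z)
F(Y) = Y*(Y - 2*Y**(3/2)) (F(Y) = Y*(Y - 2*Y*sqrt(Y)) = Y*(Y - 2*Y**(3/2)))
L - F(S(-13, -8)) = -46119 - ((4*(-8) + 4*(-13))**2 - 2*(4*(-8) + 4*(-13))**(5/2)) = -46119 - ((-32 - 52)**2 - 2*(-32 - 52)**(5/2)) = -46119 - ((-84)**2 - 28224*I*sqrt(21)) = -46119 - (7056 - 28224*I*sqrt(21)) = -46119 + (-7056 + 28224*I*sqrt(21)) = -53175 + 28224*I*sqrt(21)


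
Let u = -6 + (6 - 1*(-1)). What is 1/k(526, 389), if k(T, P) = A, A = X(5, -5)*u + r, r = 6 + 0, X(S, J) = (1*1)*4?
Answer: ⅒ ≈ 0.10000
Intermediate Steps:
X(S, J) = 4 (X(S, J) = 1*4 = 4)
u = 1 (u = -6 + (6 + 1) = -6 + 7 = 1)
r = 6
A = 10 (A = 4*1 + 6 = 4 + 6 = 10)
k(T, P) = 10
1/k(526, 389) = 1/10 = ⅒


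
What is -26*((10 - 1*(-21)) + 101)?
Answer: -3432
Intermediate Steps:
-26*((10 - 1*(-21)) + 101) = -26*((10 + 21) + 101) = -26*(31 + 101) = -26*132 = -3432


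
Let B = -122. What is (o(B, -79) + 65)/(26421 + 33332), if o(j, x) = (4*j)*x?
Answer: 38617/59753 ≈ 0.64628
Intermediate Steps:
o(j, x) = 4*j*x
(o(B, -79) + 65)/(26421 + 33332) = (4*(-122)*(-79) + 65)/(26421 + 33332) = (38552 + 65)/59753 = 38617*(1/59753) = 38617/59753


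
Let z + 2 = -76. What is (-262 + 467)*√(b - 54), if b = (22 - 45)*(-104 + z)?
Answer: 410*√1033 ≈ 13178.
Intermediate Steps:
z = -78 (z = -2 - 76 = -78)
b = 4186 (b = (22 - 45)*(-104 - 78) = -23*(-182) = 4186)
(-262 + 467)*√(b - 54) = (-262 + 467)*√(4186 - 54) = 205*√4132 = 205*(2*√1033) = 410*√1033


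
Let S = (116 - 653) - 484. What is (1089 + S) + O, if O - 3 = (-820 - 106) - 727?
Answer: -1582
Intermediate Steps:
O = -1650 (O = 3 + ((-820 - 106) - 727) = 3 + (-926 - 727) = 3 - 1653 = -1650)
S = -1021 (S = -537 - 484 = -1021)
(1089 + S) + O = (1089 - 1021) - 1650 = 68 - 1650 = -1582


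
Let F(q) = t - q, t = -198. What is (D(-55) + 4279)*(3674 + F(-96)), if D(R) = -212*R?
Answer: 56934108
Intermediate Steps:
F(q) = -198 - q
(D(-55) + 4279)*(3674 + F(-96)) = (-212*(-55) + 4279)*(3674 + (-198 - 1*(-96))) = (11660 + 4279)*(3674 + (-198 + 96)) = 15939*(3674 - 102) = 15939*3572 = 56934108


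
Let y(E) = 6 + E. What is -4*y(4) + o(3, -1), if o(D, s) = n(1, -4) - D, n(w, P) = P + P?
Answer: -51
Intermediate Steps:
n(w, P) = 2*P
o(D, s) = -8 - D (o(D, s) = 2*(-4) - D = -8 - D)
-4*y(4) + o(3, -1) = -4*(6 + 4) + (-8 - 1*3) = -4*10 + (-8 - 3) = -40 - 11 = -51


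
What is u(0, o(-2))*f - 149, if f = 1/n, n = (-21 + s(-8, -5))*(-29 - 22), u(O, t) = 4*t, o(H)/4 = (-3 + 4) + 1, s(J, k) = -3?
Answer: -22793/153 ≈ -148.97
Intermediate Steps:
o(H) = 8 (o(H) = 4*((-3 + 4) + 1) = 4*(1 + 1) = 4*2 = 8)
n = 1224 (n = (-21 - 3)*(-29 - 22) = -24*(-51) = 1224)
f = 1/1224 ≈ 0.00081699
u(0, o(-2))*f - 149 = (4*8)*(1/1224) - 149 = 32*(1/1224) - 149 = 4/153 - 149 = -22793/153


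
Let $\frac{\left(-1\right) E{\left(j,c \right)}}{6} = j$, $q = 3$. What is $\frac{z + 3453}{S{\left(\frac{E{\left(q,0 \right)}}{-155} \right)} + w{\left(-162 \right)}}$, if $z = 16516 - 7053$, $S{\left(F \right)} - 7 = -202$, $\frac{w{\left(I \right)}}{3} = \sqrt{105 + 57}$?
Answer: $- \frac{839540}{12189} - \frac{38748 \sqrt{2}}{4063} \approx -82.364$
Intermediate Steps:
$w{\left(I \right)} = 27 \sqrt{2}$ ($w{\left(I \right)} = 3 \sqrt{105 + 57} = 3 \sqrt{162} = 3 \cdot 9 \sqrt{2} = 27 \sqrt{2}$)
$E{\left(j,c \right)} = - 6 j$
$S{\left(F \right)} = -195$ ($S{\left(F \right)} = 7 - 202 = -195$)
$z = 9463$ ($z = 16516 - 7053 = 9463$)
$\frac{z + 3453}{S{\left(\frac{E{\left(q,0 \right)}}{-155} \right)} + w{\left(-162 \right)}} = \frac{9463 + 3453}{-195 + 27 \sqrt{2}} = \frac{12916}{-195 + 27 \sqrt{2}}$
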